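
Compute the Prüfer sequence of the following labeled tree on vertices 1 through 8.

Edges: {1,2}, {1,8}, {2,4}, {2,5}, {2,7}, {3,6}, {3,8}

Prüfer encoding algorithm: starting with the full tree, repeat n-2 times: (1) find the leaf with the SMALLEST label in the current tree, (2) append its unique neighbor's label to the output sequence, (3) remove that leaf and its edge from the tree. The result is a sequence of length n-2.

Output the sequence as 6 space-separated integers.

Answer: 2 2 3 8 2 1

Derivation:
Step 1: leaves = {4,5,6,7}. Remove smallest leaf 4, emit neighbor 2.
Step 2: leaves = {5,6,7}. Remove smallest leaf 5, emit neighbor 2.
Step 3: leaves = {6,7}. Remove smallest leaf 6, emit neighbor 3.
Step 4: leaves = {3,7}. Remove smallest leaf 3, emit neighbor 8.
Step 5: leaves = {7,8}. Remove smallest leaf 7, emit neighbor 2.
Step 6: leaves = {2,8}. Remove smallest leaf 2, emit neighbor 1.
Done: 2 vertices remain (1, 8). Sequence = [2 2 3 8 2 1]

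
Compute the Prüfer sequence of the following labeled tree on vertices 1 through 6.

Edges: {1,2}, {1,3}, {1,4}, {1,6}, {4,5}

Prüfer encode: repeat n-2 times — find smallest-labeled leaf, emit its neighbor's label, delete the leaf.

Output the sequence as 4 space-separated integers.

Step 1: leaves = {2,3,5,6}. Remove smallest leaf 2, emit neighbor 1.
Step 2: leaves = {3,5,6}. Remove smallest leaf 3, emit neighbor 1.
Step 3: leaves = {5,6}. Remove smallest leaf 5, emit neighbor 4.
Step 4: leaves = {4,6}. Remove smallest leaf 4, emit neighbor 1.
Done: 2 vertices remain (1, 6). Sequence = [1 1 4 1]

Answer: 1 1 4 1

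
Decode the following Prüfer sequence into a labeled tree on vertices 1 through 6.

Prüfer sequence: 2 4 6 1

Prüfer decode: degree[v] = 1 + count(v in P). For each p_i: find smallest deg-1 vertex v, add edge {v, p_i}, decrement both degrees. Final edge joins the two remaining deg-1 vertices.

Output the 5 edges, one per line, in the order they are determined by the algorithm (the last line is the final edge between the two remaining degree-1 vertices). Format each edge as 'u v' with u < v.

Initial degrees: {1:2, 2:2, 3:1, 4:2, 5:1, 6:2}
Step 1: smallest deg-1 vertex = 3, p_1 = 2. Add edge {2,3}. Now deg[3]=0, deg[2]=1.
Step 2: smallest deg-1 vertex = 2, p_2 = 4. Add edge {2,4}. Now deg[2]=0, deg[4]=1.
Step 3: smallest deg-1 vertex = 4, p_3 = 6. Add edge {4,6}. Now deg[4]=0, deg[6]=1.
Step 4: smallest deg-1 vertex = 5, p_4 = 1. Add edge {1,5}. Now deg[5]=0, deg[1]=1.
Final: two remaining deg-1 vertices are 1, 6. Add edge {1,6}.

Answer: 2 3
2 4
4 6
1 5
1 6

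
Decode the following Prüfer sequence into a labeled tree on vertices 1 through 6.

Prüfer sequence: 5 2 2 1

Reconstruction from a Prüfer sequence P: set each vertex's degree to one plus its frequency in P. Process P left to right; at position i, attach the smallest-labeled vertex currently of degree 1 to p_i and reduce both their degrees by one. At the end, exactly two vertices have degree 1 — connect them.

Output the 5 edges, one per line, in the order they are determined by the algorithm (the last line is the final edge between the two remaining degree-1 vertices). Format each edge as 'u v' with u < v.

Initial degrees: {1:2, 2:3, 3:1, 4:1, 5:2, 6:1}
Step 1: smallest deg-1 vertex = 3, p_1 = 5. Add edge {3,5}. Now deg[3]=0, deg[5]=1.
Step 2: smallest deg-1 vertex = 4, p_2 = 2. Add edge {2,4}. Now deg[4]=0, deg[2]=2.
Step 3: smallest deg-1 vertex = 5, p_3 = 2. Add edge {2,5}. Now deg[5]=0, deg[2]=1.
Step 4: smallest deg-1 vertex = 2, p_4 = 1. Add edge {1,2}. Now deg[2]=0, deg[1]=1.
Final: two remaining deg-1 vertices are 1, 6. Add edge {1,6}.

Answer: 3 5
2 4
2 5
1 2
1 6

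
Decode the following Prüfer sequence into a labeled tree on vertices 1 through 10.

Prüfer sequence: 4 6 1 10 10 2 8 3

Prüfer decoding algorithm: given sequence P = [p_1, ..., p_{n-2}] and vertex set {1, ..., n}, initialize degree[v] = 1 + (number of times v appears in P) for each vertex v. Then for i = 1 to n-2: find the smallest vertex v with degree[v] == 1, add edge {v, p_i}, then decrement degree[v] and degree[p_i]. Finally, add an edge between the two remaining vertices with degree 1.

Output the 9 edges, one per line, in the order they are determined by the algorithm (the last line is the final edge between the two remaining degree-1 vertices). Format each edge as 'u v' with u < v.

Answer: 4 5
4 6
1 6
1 10
7 10
2 9
2 8
3 8
3 10

Derivation:
Initial degrees: {1:2, 2:2, 3:2, 4:2, 5:1, 6:2, 7:1, 8:2, 9:1, 10:3}
Step 1: smallest deg-1 vertex = 5, p_1 = 4. Add edge {4,5}. Now deg[5]=0, deg[4]=1.
Step 2: smallest deg-1 vertex = 4, p_2 = 6. Add edge {4,6}. Now deg[4]=0, deg[6]=1.
Step 3: smallest deg-1 vertex = 6, p_3 = 1. Add edge {1,6}. Now deg[6]=0, deg[1]=1.
Step 4: smallest deg-1 vertex = 1, p_4 = 10. Add edge {1,10}. Now deg[1]=0, deg[10]=2.
Step 5: smallest deg-1 vertex = 7, p_5 = 10. Add edge {7,10}. Now deg[7]=0, deg[10]=1.
Step 6: smallest deg-1 vertex = 9, p_6 = 2. Add edge {2,9}. Now deg[9]=0, deg[2]=1.
Step 7: smallest deg-1 vertex = 2, p_7 = 8. Add edge {2,8}. Now deg[2]=0, deg[8]=1.
Step 8: smallest deg-1 vertex = 8, p_8 = 3. Add edge {3,8}. Now deg[8]=0, deg[3]=1.
Final: two remaining deg-1 vertices are 3, 10. Add edge {3,10}.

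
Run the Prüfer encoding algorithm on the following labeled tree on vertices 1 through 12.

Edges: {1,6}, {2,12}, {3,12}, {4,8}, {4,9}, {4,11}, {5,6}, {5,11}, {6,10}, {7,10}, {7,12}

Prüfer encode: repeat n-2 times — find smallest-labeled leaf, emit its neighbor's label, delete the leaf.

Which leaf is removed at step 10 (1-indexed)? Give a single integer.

Step 1: current leaves = {1,2,3,8,9}. Remove leaf 1 (neighbor: 6).
Step 2: current leaves = {2,3,8,9}. Remove leaf 2 (neighbor: 12).
Step 3: current leaves = {3,8,9}. Remove leaf 3 (neighbor: 12).
Step 4: current leaves = {8,9,12}. Remove leaf 8 (neighbor: 4).
Step 5: current leaves = {9,12}. Remove leaf 9 (neighbor: 4).
Step 6: current leaves = {4,12}. Remove leaf 4 (neighbor: 11).
Step 7: current leaves = {11,12}. Remove leaf 11 (neighbor: 5).
Step 8: current leaves = {5,12}. Remove leaf 5 (neighbor: 6).
Step 9: current leaves = {6,12}. Remove leaf 6 (neighbor: 10).
Step 10: current leaves = {10,12}. Remove leaf 10 (neighbor: 7).

Answer: 10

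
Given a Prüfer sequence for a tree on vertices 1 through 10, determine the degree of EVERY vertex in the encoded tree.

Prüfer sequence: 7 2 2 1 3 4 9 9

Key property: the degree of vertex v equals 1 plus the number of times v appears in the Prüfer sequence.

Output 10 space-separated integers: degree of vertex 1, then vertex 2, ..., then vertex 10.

p_1 = 7: count[7] becomes 1
p_2 = 2: count[2] becomes 1
p_3 = 2: count[2] becomes 2
p_4 = 1: count[1] becomes 1
p_5 = 3: count[3] becomes 1
p_6 = 4: count[4] becomes 1
p_7 = 9: count[9] becomes 1
p_8 = 9: count[9] becomes 2
Degrees (1 + count): deg[1]=1+1=2, deg[2]=1+2=3, deg[3]=1+1=2, deg[4]=1+1=2, deg[5]=1+0=1, deg[6]=1+0=1, deg[7]=1+1=2, deg[8]=1+0=1, deg[9]=1+2=3, deg[10]=1+0=1

Answer: 2 3 2 2 1 1 2 1 3 1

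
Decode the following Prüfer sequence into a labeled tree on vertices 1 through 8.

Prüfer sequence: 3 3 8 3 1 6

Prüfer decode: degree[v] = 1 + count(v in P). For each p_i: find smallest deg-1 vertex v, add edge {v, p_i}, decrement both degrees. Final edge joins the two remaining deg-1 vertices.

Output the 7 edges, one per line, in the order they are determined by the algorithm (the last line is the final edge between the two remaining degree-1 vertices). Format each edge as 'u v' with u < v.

Initial degrees: {1:2, 2:1, 3:4, 4:1, 5:1, 6:2, 7:1, 8:2}
Step 1: smallest deg-1 vertex = 2, p_1 = 3. Add edge {2,3}. Now deg[2]=0, deg[3]=3.
Step 2: smallest deg-1 vertex = 4, p_2 = 3. Add edge {3,4}. Now deg[4]=0, deg[3]=2.
Step 3: smallest deg-1 vertex = 5, p_3 = 8. Add edge {5,8}. Now deg[5]=0, deg[8]=1.
Step 4: smallest deg-1 vertex = 7, p_4 = 3. Add edge {3,7}. Now deg[7]=0, deg[3]=1.
Step 5: smallest deg-1 vertex = 3, p_5 = 1. Add edge {1,3}. Now deg[3]=0, deg[1]=1.
Step 6: smallest deg-1 vertex = 1, p_6 = 6. Add edge {1,6}. Now deg[1]=0, deg[6]=1.
Final: two remaining deg-1 vertices are 6, 8. Add edge {6,8}.

Answer: 2 3
3 4
5 8
3 7
1 3
1 6
6 8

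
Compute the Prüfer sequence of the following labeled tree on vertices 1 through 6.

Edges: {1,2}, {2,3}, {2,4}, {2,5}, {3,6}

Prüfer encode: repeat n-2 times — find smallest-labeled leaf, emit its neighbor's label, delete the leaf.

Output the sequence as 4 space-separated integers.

Answer: 2 2 2 3

Derivation:
Step 1: leaves = {1,4,5,6}. Remove smallest leaf 1, emit neighbor 2.
Step 2: leaves = {4,5,6}. Remove smallest leaf 4, emit neighbor 2.
Step 3: leaves = {5,6}. Remove smallest leaf 5, emit neighbor 2.
Step 4: leaves = {2,6}. Remove smallest leaf 2, emit neighbor 3.
Done: 2 vertices remain (3, 6). Sequence = [2 2 2 3]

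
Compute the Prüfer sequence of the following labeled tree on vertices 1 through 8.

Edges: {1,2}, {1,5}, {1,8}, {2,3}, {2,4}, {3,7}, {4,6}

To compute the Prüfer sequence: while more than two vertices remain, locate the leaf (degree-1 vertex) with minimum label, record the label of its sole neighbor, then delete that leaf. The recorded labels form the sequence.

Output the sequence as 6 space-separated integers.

Step 1: leaves = {5,6,7,8}. Remove smallest leaf 5, emit neighbor 1.
Step 2: leaves = {6,7,8}. Remove smallest leaf 6, emit neighbor 4.
Step 3: leaves = {4,7,8}. Remove smallest leaf 4, emit neighbor 2.
Step 4: leaves = {7,8}. Remove smallest leaf 7, emit neighbor 3.
Step 5: leaves = {3,8}. Remove smallest leaf 3, emit neighbor 2.
Step 6: leaves = {2,8}. Remove smallest leaf 2, emit neighbor 1.
Done: 2 vertices remain (1, 8). Sequence = [1 4 2 3 2 1]

Answer: 1 4 2 3 2 1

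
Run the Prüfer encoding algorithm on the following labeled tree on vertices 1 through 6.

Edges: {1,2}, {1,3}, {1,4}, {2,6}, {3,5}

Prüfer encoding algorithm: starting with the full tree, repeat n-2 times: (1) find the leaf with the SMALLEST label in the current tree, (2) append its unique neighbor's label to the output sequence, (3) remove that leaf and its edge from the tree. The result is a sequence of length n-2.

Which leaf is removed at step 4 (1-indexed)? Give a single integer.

Answer: 1

Derivation:
Step 1: current leaves = {4,5,6}. Remove leaf 4 (neighbor: 1).
Step 2: current leaves = {5,6}. Remove leaf 5 (neighbor: 3).
Step 3: current leaves = {3,6}. Remove leaf 3 (neighbor: 1).
Step 4: current leaves = {1,6}. Remove leaf 1 (neighbor: 2).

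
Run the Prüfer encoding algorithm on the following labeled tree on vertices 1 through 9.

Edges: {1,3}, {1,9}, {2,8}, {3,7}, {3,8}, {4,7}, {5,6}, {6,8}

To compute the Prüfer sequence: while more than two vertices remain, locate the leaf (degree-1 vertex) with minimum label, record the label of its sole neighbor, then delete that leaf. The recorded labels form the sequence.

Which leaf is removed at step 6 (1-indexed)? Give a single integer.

Step 1: current leaves = {2,4,5,9}. Remove leaf 2 (neighbor: 8).
Step 2: current leaves = {4,5,9}. Remove leaf 4 (neighbor: 7).
Step 3: current leaves = {5,7,9}. Remove leaf 5 (neighbor: 6).
Step 4: current leaves = {6,7,9}. Remove leaf 6 (neighbor: 8).
Step 5: current leaves = {7,8,9}. Remove leaf 7 (neighbor: 3).
Step 6: current leaves = {8,9}. Remove leaf 8 (neighbor: 3).

Answer: 8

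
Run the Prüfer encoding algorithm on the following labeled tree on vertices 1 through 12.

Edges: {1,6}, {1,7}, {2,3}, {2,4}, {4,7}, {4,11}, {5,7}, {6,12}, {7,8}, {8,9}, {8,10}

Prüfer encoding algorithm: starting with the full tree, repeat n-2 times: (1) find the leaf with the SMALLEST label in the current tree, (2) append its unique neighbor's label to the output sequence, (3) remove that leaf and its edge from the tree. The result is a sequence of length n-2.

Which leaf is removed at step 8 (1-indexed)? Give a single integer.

Answer: 4

Derivation:
Step 1: current leaves = {3,5,9,10,11,12}. Remove leaf 3 (neighbor: 2).
Step 2: current leaves = {2,5,9,10,11,12}. Remove leaf 2 (neighbor: 4).
Step 3: current leaves = {5,9,10,11,12}. Remove leaf 5 (neighbor: 7).
Step 4: current leaves = {9,10,11,12}. Remove leaf 9 (neighbor: 8).
Step 5: current leaves = {10,11,12}. Remove leaf 10 (neighbor: 8).
Step 6: current leaves = {8,11,12}. Remove leaf 8 (neighbor: 7).
Step 7: current leaves = {11,12}. Remove leaf 11 (neighbor: 4).
Step 8: current leaves = {4,12}. Remove leaf 4 (neighbor: 7).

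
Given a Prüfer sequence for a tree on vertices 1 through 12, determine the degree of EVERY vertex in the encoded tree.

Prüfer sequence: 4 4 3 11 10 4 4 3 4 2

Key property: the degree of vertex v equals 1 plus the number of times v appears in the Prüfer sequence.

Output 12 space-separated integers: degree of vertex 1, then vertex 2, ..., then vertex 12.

Answer: 1 2 3 6 1 1 1 1 1 2 2 1

Derivation:
p_1 = 4: count[4] becomes 1
p_2 = 4: count[4] becomes 2
p_3 = 3: count[3] becomes 1
p_4 = 11: count[11] becomes 1
p_5 = 10: count[10] becomes 1
p_6 = 4: count[4] becomes 3
p_7 = 4: count[4] becomes 4
p_8 = 3: count[3] becomes 2
p_9 = 4: count[4] becomes 5
p_10 = 2: count[2] becomes 1
Degrees (1 + count): deg[1]=1+0=1, deg[2]=1+1=2, deg[3]=1+2=3, deg[4]=1+5=6, deg[5]=1+0=1, deg[6]=1+0=1, deg[7]=1+0=1, deg[8]=1+0=1, deg[9]=1+0=1, deg[10]=1+1=2, deg[11]=1+1=2, deg[12]=1+0=1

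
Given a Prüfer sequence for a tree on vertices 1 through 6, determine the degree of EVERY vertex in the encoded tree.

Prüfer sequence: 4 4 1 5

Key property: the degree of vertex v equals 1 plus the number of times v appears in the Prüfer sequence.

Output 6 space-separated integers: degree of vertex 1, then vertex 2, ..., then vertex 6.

p_1 = 4: count[4] becomes 1
p_2 = 4: count[4] becomes 2
p_3 = 1: count[1] becomes 1
p_4 = 5: count[5] becomes 1
Degrees (1 + count): deg[1]=1+1=2, deg[2]=1+0=1, deg[3]=1+0=1, deg[4]=1+2=3, deg[5]=1+1=2, deg[6]=1+0=1

Answer: 2 1 1 3 2 1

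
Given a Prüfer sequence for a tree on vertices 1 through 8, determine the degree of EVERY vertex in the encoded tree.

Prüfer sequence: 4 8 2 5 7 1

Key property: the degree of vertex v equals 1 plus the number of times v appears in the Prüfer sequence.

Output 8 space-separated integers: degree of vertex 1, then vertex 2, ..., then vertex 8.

Answer: 2 2 1 2 2 1 2 2

Derivation:
p_1 = 4: count[4] becomes 1
p_2 = 8: count[8] becomes 1
p_3 = 2: count[2] becomes 1
p_4 = 5: count[5] becomes 1
p_5 = 7: count[7] becomes 1
p_6 = 1: count[1] becomes 1
Degrees (1 + count): deg[1]=1+1=2, deg[2]=1+1=2, deg[3]=1+0=1, deg[4]=1+1=2, deg[5]=1+1=2, deg[6]=1+0=1, deg[7]=1+1=2, deg[8]=1+1=2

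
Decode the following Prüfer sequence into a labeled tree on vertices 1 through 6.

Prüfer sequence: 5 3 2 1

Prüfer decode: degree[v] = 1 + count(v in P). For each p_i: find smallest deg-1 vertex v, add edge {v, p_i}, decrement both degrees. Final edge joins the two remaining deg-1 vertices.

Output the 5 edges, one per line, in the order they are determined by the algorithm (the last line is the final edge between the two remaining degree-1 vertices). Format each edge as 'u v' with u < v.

Answer: 4 5
3 5
2 3
1 2
1 6

Derivation:
Initial degrees: {1:2, 2:2, 3:2, 4:1, 5:2, 6:1}
Step 1: smallest deg-1 vertex = 4, p_1 = 5. Add edge {4,5}. Now deg[4]=0, deg[5]=1.
Step 2: smallest deg-1 vertex = 5, p_2 = 3. Add edge {3,5}. Now deg[5]=0, deg[3]=1.
Step 3: smallest deg-1 vertex = 3, p_3 = 2. Add edge {2,3}. Now deg[3]=0, deg[2]=1.
Step 4: smallest deg-1 vertex = 2, p_4 = 1. Add edge {1,2}. Now deg[2]=0, deg[1]=1.
Final: two remaining deg-1 vertices are 1, 6. Add edge {1,6}.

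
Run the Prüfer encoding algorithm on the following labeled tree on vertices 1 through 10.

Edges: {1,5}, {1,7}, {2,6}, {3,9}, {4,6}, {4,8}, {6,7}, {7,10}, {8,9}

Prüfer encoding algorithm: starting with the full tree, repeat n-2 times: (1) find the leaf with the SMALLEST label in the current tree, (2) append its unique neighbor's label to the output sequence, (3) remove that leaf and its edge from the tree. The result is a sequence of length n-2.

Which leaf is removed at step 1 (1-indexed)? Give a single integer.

Answer: 2

Derivation:
Step 1: current leaves = {2,3,5,10}. Remove leaf 2 (neighbor: 6).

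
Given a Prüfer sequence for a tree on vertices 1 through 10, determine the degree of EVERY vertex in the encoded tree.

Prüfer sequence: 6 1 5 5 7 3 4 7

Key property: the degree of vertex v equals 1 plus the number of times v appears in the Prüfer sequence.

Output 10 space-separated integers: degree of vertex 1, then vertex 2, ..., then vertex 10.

p_1 = 6: count[6] becomes 1
p_2 = 1: count[1] becomes 1
p_3 = 5: count[5] becomes 1
p_4 = 5: count[5] becomes 2
p_5 = 7: count[7] becomes 1
p_6 = 3: count[3] becomes 1
p_7 = 4: count[4] becomes 1
p_8 = 7: count[7] becomes 2
Degrees (1 + count): deg[1]=1+1=2, deg[2]=1+0=1, deg[3]=1+1=2, deg[4]=1+1=2, deg[5]=1+2=3, deg[6]=1+1=2, deg[7]=1+2=3, deg[8]=1+0=1, deg[9]=1+0=1, deg[10]=1+0=1

Answer: 2 1 2 2 3 2 3 1 1 1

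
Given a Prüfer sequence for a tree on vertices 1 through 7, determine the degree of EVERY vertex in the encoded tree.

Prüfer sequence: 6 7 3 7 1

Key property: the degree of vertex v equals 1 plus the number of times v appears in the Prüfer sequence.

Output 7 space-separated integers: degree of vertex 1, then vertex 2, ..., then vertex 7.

Answer: 2 1 2 1 1 2 3

Derivation:
p_1 = 6: count[6] becomes 1
p_2 = 7: count[7] becomes 1
p_3 = 3: count[3] becomes 1
p_4 = 7: count[7] becomes 2
p_5 = 1: count[1] becomes 1
Degrees (1 + count): deg[1]=1+1=2, deg[2]=1+0=1, deg[3]=1+1=2, deg[4]=1+0=1, deg[5]=1+0=1, deg[6]=1+1=2, deg[7]=1+2=3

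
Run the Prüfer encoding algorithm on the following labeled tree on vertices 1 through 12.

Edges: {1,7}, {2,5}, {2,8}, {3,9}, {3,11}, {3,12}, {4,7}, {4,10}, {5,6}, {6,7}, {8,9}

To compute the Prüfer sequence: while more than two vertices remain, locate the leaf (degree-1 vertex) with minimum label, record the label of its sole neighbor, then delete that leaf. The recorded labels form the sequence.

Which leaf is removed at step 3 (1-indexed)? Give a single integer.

Answer: 4

Derivation:
Step 1: current leaves = {1,10,11,12}. Remove leaf 1 (neighbor: 7).
Step 2: current leaves = {10,11,12}. Remove leaf 10 (neighbor: 4).
Step 3: current leaves = {4,11,12}. Remove leaf 4 (neighbor: 7).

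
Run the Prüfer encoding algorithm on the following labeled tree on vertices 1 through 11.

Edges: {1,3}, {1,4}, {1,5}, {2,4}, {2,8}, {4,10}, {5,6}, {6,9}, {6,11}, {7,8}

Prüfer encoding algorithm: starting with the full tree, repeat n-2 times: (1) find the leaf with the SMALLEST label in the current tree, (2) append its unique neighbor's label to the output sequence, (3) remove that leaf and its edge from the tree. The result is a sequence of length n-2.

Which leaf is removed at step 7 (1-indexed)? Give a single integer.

Step 1: current leaves = {3,7,9,10,11}. Remove leaf 3 (neighbor: 1).
Step 2: current leaves = {7,9,10,11}. Remove leaf 7 (neighbor: 8).
Step 3: current leaves = {8,9,10,11}. Remove leaf 8 (neighbor: 2).
Step 4: current leaves = {2,9,10,11}. Remove leaf 2 (neighbor: 4).
Step 5: current leaves = {9,10,11}. Remove leaf 9 (neighbor: 6).
Step 6: current leaves = {10,11}. Remove leaf 10 (neighbor: 4).
Step 7: current leaves = {4,11}. Remove leaf 4 (neighbor: 1).

Answer: 4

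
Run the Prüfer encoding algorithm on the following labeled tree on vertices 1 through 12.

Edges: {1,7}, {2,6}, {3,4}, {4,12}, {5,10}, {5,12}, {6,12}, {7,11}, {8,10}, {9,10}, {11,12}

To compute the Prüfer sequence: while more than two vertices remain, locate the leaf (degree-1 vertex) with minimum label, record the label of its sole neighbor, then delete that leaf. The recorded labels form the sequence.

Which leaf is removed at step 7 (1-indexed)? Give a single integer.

Step 1: current leaves = {1,2,3,8,9}. Remove leaf 1 (neighbor: 7).
Step 2: current leaves = {2,3,7,8,9}. Remove leaf 2 (neighbor: 6).
Step 3: current leaves = {3,6,7,8,9}. Remove leaf 3 (neighbor: 4).
Step 4: current leaves = {4,6,7,8,9}. Remove leaf 4 (neighbor: 12).
Step 5: current leaves = {6,7,8,9}. Remove leaf 6 (neighbor: 12).
Step 6: current leaves = {7,8,9}. Remove leaf 7 (neighbor: 11).
Step 7: current leaves = {8,9,11}. Remove leaf 8 (neighbor: 10).

Answer: 8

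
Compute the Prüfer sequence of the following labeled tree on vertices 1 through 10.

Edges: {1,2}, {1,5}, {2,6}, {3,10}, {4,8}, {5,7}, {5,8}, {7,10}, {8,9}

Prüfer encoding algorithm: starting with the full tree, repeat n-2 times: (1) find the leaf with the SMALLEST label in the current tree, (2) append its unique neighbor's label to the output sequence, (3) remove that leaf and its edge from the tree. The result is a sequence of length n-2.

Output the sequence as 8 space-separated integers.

Answer: 10 8 2 1 5 8 5 7

Derivation:
Step 1: leaves = {3,4,6,9}. Remove smallest leaf 3, emit neighbor 10.
Step 2: leaves = {4,6,9,10}. Remove smallest leaf 4, emit neighbor 8.
Step 3: leaves = {6,9,10}. Remove smallest leaf 6, emit neighbor 2.
Step 4: leaves = {2,9,10}. Remove smallest leaf 2, emit neighbor 1.
Step 5: leaves = {1,9,10}. Remove smallest leaf 1, emit neighbor 5.
Step 6: leaves = {9,10}. Remove smallest leaf 9, emit neighbor 8.
Step 7: leaves = {8,10}. Remove smallest leaf 8, emit neighbor 5.
Step 8: leaves = {5,10}. Remove smallest leaf 5, emit neighbor 7.
Done: 2 vertices remain (7, 10). Sequence = [10 8 2 1 5 8 5 7]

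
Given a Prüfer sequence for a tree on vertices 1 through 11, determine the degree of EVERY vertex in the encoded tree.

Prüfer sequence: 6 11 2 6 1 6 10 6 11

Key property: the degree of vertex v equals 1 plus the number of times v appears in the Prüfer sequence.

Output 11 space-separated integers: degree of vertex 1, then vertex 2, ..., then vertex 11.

p_1 = 6: count[6] becomes 1
p_2 = 11: count[11] becomes 1
p_3 = 2: count[2] becomes 1
p_4 = 6: count[6] becomes 2
p_5 = 1: count[1] becomes 1
p_6 = 6: count[6] becomes 3
p_7 = 10: count[10] becomes 1
p_8 = 6: count[6] becomes 4
p_9 = 11: count[11] becomes 2
Degrees (1 + count): deg[1]=1+1=2, deg[2]=1+1=2, deg[3]=1+0=1, deg[4]=1+0=1, deg[5]=1+0=1, deg[6]=1+4=5, deg[7]=1+0=1, deg[8]=1+0=1, deg[9]=1+0=1, deg[10]=1+1=2, deg[11]=1+2=3

Answer: 2 2 1 1 1 5 1 1 1 2 3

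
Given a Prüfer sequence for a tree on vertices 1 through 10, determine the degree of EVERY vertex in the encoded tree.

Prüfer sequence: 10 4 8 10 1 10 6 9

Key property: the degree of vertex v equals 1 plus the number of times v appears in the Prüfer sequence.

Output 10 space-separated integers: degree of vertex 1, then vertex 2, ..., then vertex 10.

Answer: 2 1 1 2 1 2 1 2 2 4

Derivation:
p_1 = 10: count[10] becomes 1
p_2 = 4: count[4] becomes 1
p_3 = 8: count[8] becomes 1
p_4 = 10: count[10] becomes 2
p_5 = 1: count[1] becomes 1
p_6 = 10: count[10] becomes 3
p_7 = 6: count[6] becomes 1
p_8 = 9: count[9] becomes 1
Degrees (1 + count): deg[1]=1+1=2, deg[2]=1+0=1, deg[3]=1+0=1, deg[4]=1+1=2, deg[5]=1+0=1, deg[6]=1+1=2, deg[7]=1+0=1, deg[8]=1+1=2, deg[9]=1+1=2, deg[10]=1+3=4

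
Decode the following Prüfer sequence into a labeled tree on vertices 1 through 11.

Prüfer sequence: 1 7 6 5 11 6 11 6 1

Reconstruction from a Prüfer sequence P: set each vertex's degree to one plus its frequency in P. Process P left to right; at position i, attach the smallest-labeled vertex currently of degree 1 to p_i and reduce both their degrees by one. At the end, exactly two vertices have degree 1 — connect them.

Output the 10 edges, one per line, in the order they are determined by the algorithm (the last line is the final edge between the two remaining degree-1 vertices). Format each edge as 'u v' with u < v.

Answer: 1 2
3 7
4 6
5 7
5 11
6 8
9 11
6 10
1 6
1 11

Derivation:
Initial degrees: {1:3, 2:1, 3:1, 4:1, 5:2, 6:4, 7:2, 8:1, 9:1, 10:1, 11:3}
Step 1: smallest deg-1 vertex = 2, p_1 = 1. Add edge {1,2}. Now deg[2]=0, deg[1]=2.
Step 2: smallest deg-1 vertex = 3, p_2 = 7. Add edge {3,7}. Now deg[3]=0, deg[7]=1.
Step 3: smallest deg-1 vertex = 4, p_3 = 6. Add edge {4,6}. Now deg[4]=0, deg[6]=3.
Step 4: smallest deg-1 vertex = 7, p_4 = 5. Add edge {5,7}. Now deg[7]=0, deg[5]=1.
Step 5: smallest deg-1 vertex = 5, p_5 = 11. Add edge {5,11}. Now deg[5]=0, deg[11]=2.
Step 6: smallest deg-1 vertex = 8, p_6 = 6. Add edge {6,8}. Now deg[8]=0, deg[6]=2.
Step 7: smallest deg-1 vertex = 9, p_7 = 11. Add edge {9,11}. Now deg[9]=0, deg[11]=1.
Step 8: smallest deg-1 vertex = 10, p_8 = 6. Add edge {6,10}. Now deg[10]=0, deg[6]=1.
Step 9: smallest deg-1 vertex = 6, p_9 = 1. Add edge {1,6}. Now deg[6]=0, deg[1]=1.
Final: two remaining deg-1 vertices are 1, 11. Add edge {1,11}.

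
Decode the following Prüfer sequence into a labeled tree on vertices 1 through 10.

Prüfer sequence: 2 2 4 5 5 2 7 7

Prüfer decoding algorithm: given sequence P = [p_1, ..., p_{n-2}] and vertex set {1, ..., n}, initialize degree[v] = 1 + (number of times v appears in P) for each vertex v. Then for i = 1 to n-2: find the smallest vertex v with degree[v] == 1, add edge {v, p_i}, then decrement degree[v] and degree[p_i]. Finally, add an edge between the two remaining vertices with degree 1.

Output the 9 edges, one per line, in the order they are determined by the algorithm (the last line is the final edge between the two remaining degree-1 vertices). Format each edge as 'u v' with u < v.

Answer: 1 2
2 3
4 6
4 5
5 8
2 5
2 7
7 9
7 10

Derivation:
Initial degrees: {1:1, 2:4, 3:1, 4:2, 5:3, 6:1, 7:3, 8:1, 9:1, 10:1}
Step 1: smallest deg-1 vertex = 1, p_1 = 2. Add edge {1,2}. Now deg[1]=0, deg[2]=3.
Step 2: smallest deg-1 vertex = 3, p_2 = 2. Add edge {2,3}. Now deg[3]=0, deg[2]=2.
Step 3: smallest deg-1 vertex = 6, p_3 = 4. Add edge {4,6}. Now deg[6]=0, deg[4]=1.
Step 4: smallest deg-1 vertex = 4, p_4 = 5. Add edge {4,5}. Now deg[4]=0, deg[5]=2.
Step 5: smallest deg-1 vertex = 8, p_5 = 5. Add edge {5,8}. Now deg[8]=0, deg[5]=1.
Step 6: smallest deg-1 vertex = 5, p_6 = 2. Add edge {2,5}. Now deg[5]=0, deg[2]=1.
Step 7: smallest deg-1 vertex = 2, p_7 = 7. Add edge {2,7}. Now deg[2]=0, deg[7]=2.
Step 8: smallest deg-1 vertex = 9, p_8 = 7. Add edge {7,9}. Now deg[9]=0, deg[7]=1.
Final: two remaining deg-1 vertices are 7, 10. Add edge {7,10}.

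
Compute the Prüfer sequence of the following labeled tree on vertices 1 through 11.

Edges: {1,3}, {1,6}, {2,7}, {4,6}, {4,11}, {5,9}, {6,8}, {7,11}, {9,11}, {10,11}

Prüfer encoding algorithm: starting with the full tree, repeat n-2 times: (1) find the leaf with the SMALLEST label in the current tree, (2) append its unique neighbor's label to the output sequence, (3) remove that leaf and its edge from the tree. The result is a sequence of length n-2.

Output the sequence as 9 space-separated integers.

Step 1: leaves = {2,3,5,8,10}. Remove smallest leaf 2, emit neighbor 7.
Step 2: leaves = {3,5,7,8,10}. Remove smallest leaf 3, emit neighbor 1.
Step 3: leaves = {1,5,7,8,10}. Remove smallest leaf 1, emit neighbor 6.
Step 4: leaves = {5,7,8,10}. Remove smallest leaf 5, emit neighbor 9.
Step 5: leaves = {7,8,9,10}. Remove smallest leaf 7, emit neighbor 11.
Step 6: leaves = {8,9,10}. Remove smallest leaf 8, emit neighbor 6.
Step 7: leaves = {6,9,10}. Remove smallest leaf 6, emit neighbor 4.
Step 8: leaves = {4,9,10}. Remove smallest leaf 4, emit neighbor 11.
Step 9: leaves = {9,10}. Remove smallest leaf 9, emit neighbor 11.
Done: 2 vertices remain (10, 11). Sequence = [7 1 6 9 11 6 4 11 11]

Answer: 7 1 6 9 11 6 4 11 11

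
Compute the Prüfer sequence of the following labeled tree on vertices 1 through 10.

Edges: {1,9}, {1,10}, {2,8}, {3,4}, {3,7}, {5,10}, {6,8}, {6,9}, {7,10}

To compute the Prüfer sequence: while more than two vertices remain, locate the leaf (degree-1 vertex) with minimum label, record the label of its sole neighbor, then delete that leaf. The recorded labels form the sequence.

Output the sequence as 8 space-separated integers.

Answer: 8 3 7 10 10 6 9 1

Derivation:
Step 1: leaves = {2,4,5}. Remove smallest leaf 2, emit neighbor 8.
Step 2: leaves = {4,5,8}. Remove smallest leaf 4, emit neighbor 3.
Step 3: leaves = {3,5,8}. Remove smallest leaf 3, emit neighbor 7.
Step 4: leaves = {5,7,8}. Remove smallest leaf 5, emit neighbor 10.
Step 5: leaves = {7,8}. Remove smallest leaf 7, emit neighbor 10.
Step 6: leaves = {8,10}. Remove smallest leaf 8, emit neighbor 6.
Step 7: leaves = {6,10}. Remove smallest leaf 6, emit neighbor 9.
Step 8: leaves = {9,10}. Remove smallest leaf 9, emit neighbor 1.
Done: 2 vertices remain (1, 10). Sequence = [8 3 7 10 10 6 9 1]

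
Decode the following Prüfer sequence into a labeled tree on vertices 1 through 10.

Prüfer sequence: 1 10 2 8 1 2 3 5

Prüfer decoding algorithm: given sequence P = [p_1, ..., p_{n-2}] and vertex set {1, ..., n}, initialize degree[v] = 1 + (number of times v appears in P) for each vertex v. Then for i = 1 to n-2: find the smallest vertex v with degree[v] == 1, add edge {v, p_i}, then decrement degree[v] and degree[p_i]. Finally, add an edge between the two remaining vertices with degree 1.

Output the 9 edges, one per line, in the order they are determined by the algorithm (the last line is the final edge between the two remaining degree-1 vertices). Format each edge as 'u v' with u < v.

Initial degrees: {1:3, 2:3, 3:2, 4:1, 5:2, 6:1, 7:1, 8:2, 9:1, 10:2}
Step 1: smallest deg-1 vertex = 4, p_1 = 1. Add edge {1,4}. Now deg[4]=0, deg[1]=2.
Step 2: smallest deg-1 vertex = 6, p_2 = 10. Add edge {6,10}. Now deg[6]=0, deg[10]=1.
Step 3: smallest deg-1 vertex = 7, p_3 = 2. Add edge {2,7}. Now deg[7]=0, deg[2]=2.
Step 4: smallest deg-1 vertex = 9, p_4 = 8. Add edge {8,9}. Now deg[9]=0, deg[8]=1.
Step 5: smallest deg-1 vertex = 8, p_5 = 1. Add edge {1,8}. Now deg[8]=0, deg[1]=1.
Step 6: smallest deg-1 vertex = 1, p_6 = 2. Add edge {1,2}. Now deg[1]=0, deg[2]=1.
Step 7: smallest deg-1 vertex = 2, p_7 = 3. Add edge {2,3}. Now deg[2]=0, deg[3]=1.
Step 8: smallest deg-1 vertex = 3, p_8 = 5. Add edge {3,5}. Now deg[3]=0, deg[5]=1.
Final: two remaining deg-1 vertices are 5, 10. Add edge {5,10}.

Answer: 1 4
6 10
2 7
8 9
1 8
1 2
2 3
3 5
5 10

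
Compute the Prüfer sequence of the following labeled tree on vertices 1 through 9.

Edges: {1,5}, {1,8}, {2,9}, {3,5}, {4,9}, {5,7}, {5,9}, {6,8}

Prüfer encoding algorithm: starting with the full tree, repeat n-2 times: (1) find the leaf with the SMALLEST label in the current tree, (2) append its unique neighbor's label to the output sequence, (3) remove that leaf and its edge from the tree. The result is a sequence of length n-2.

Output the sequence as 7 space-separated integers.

Answer: 9 5 9 8 5 1 5

Derivation:
Step 1: leaves = {2,3,4,6,7}. Remove smallest leaf 2, emit neighbor 9.
Step 2: leaves = {3,4,6,7}. Remove smallest leaf 3, emit neighbor 5.
Step 3: leaves = {4,6,7}. Remove smallest leaf 4, emit neighbor 9.
Step 4: leaves = {6,7,9}. Remove smallest leaf 6, emit neighbor 8.
Step 5: leaves = {7,8,9}. Remove smallest leaf 7, emit neighbor 5.
Step 6: leaves = {8,9}. Remove smallest leaf 8, emit neighbor 1.
Step 7: leaves = {1,9}. Remove smallest leaf 1, emit neighbor 5.
Done: 2 vertices remain (5, 9). Sequence = [9 5 9 8 5 1 5]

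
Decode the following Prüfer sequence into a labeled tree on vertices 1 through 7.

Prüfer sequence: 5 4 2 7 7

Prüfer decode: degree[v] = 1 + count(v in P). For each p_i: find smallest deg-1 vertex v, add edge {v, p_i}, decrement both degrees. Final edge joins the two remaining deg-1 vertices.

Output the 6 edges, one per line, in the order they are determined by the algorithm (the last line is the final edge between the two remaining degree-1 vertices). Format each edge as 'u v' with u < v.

Answer: 1 5
3 4
2 4
2 7
5 7
6 7

Derivation:
Initial degrees: {1:1, 2:2, 3:1, 4:2, 5:2, 6:1, 7:3}
Step 1: smallest deg-1 vertex = 1, p_1 = 5. Add edge {1,5}. Now deg[1]=0, deg[5]=1.
Step 2: smallest deg-1 vertex = 3, p_2 = 4. Add edge {3,4}. Now deg[3]=0, deg[4]=1.
Step 3: smallest deg-1 vertex = 4, p_3 = 2. Add edge {2,4}. Now deg[4]=0, deg[2]=1.
Step 4: smallest deg-1 vertex = 2, p_4 = 7. Add edge {2,7}. Now deg[2]=0, deg[7]=2.
Step 5: smallest deg-1 vertex = 5, p_5 = 7. Add edge {5,7}. Now deg[5]=0, deg[7]=1.
Final: two remaining deg-1 vertices are 6, 7. Add edge {6,7}.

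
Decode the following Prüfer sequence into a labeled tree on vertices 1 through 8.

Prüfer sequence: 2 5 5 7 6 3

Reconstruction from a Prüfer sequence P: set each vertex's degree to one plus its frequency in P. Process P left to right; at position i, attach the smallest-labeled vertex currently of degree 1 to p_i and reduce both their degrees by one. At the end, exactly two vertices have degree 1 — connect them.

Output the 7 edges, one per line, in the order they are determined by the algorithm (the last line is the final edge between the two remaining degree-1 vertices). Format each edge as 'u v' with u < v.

Initial degrees: {1:1, 2:2, 3:2, 4:1, 5:3, 6:2, 7:2, 8:1}
Step 1: smallest deg-1 vertex = 1, p_1 = 2. Add edge {1,2}. Now deg[1]=0, deg[2]=1.
Step 2: smallest deg-1 vertex = 2, p_2 = 5. Add edge {2,5}. Now deg[2]=0, deg[5]=2.
Step 3: smallest deg-1 vertex = 4, p_3 = 5. Add edge {4,5}. Now deg[4]=0, deg[5]=1.
Step 4: smallest deg-1 vertex = 5, p_4 = 7. Add edge {5,7}. Now deg[5]=0, deg[7]=1.
Step 5: smallest deg-1 vertex = 7, p_5 = 6. Add edge {6,7}. Now deg[7]=0, deg[6]=1.
Step 6: smallest deg-1 vertex = 6, p_6 = 3. Add edge {3,6}. Now deg[6]=0, deg[3]=1.
Final: two remaining deg-1 vertices are 3, 8. Add edge {3,8}.

Answer: 1 2
2 5
4 5
5 7
6 7
3 6
3 8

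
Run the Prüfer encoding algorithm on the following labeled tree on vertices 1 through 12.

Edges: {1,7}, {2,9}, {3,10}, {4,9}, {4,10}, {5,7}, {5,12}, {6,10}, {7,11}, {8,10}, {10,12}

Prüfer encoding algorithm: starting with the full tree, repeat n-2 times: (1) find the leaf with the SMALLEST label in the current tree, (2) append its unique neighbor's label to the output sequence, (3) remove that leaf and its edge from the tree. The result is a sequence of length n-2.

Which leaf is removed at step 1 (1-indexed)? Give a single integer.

Answer: 1

Derivation:
Step 1: current leaves = {1,2,3,6,8,11}. Remove leaf 1 (neighbor: 7).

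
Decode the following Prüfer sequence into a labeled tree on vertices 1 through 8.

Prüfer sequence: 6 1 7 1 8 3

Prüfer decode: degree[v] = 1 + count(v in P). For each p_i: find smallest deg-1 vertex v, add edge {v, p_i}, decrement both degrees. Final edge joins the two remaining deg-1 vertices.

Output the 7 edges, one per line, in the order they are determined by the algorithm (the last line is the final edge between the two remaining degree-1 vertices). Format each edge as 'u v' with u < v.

Answer: 2 6
1 4
5 7
1 6
1 8
3 7
3 8

Derivation:
Initial degrees: {1:3, 2:1, 3:2, 4:1, 5:1, 6:2, 7:2, 8:2}
Step 1: smallest deg-1 vertex = 2, p_1 = 6. Add edge {2,6}. Now deg[2]=0, deg[6]=1.
Step 2: smallest deg-1 vertex = 4, p_2 = 1. Add edge {1,4}. Now deg[4]=0, deg[1]=2.
Step 3: smallest deg-1 vertex = 5, p_3 = 7. Add edge {5,7}. Now deg[5]=0, deg[7]=1.
Step 4: smallest deg-1 vertex = 6, p_4 = 1. Add edge {1,6}. Now deg[6]=0, deg[1]=1.
Step 5: smallest deg-1 vertex = 1, p_5 = 8. Add edge {1,8}. Now deg[1]=0, deg[8]=1.
Step 6: smallest deg-1 vertex = 7, p_6 = 3. Add edge {3,7}. Now deg[7]=0, deg[3]=1.
Final: two remaining deg-1 vertices are 3, 8. Add edge {3,8}.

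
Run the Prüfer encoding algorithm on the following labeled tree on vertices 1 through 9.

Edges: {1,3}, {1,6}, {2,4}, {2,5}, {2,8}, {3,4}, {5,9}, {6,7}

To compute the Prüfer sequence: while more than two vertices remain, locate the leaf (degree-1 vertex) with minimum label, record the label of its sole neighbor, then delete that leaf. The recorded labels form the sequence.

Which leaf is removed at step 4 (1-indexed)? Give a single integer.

Step 1: current leaves = {7,8,9}. Remove leaf 7 (neighbor: 6).
Step 2: current leaves = {6,8,9}. Remove leaf 6 (neighbor: 1).
Step 3: current leaves = {1,8,9}. Remove leaf 1 (neighbor: 3).
Step 4: current leaves = {3,8,9}. Remove leaf 3 (neighbor: 4).

Answer: 3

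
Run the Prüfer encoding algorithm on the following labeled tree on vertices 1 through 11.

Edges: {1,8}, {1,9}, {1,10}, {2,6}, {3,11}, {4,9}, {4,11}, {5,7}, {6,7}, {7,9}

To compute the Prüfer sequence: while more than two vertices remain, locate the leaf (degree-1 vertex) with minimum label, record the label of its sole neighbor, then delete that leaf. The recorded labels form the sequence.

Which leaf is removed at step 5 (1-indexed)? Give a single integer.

Answer: 7

Derivation:
Step 1: current leaves = {2,3,5,8,10}. Remove leaf 2 (neighbor: 6).
Step 2: current leaves = {3,5,6,8,10}. Remove leaf 3 (neighbor: 11).
Step 3: current leaves = {5,6,8,10,11}. Remove leaf 5 (neighbor: 7).
Step 4: current leaves = {6,8,10,11}. Remove leaf 6 (neighbor: 7).
Step 5: current leaves = {7,8,10,11}. Remove leaf 7 (neighbor: 9).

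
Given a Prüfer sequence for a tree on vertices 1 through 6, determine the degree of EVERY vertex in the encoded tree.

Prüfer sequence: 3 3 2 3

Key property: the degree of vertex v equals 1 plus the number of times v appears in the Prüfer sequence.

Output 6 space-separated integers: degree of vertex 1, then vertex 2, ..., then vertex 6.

Answer: 1 2 4 1 1 1

Derivation:
p_1 = 3: count[3] becomes 1
p_2 = 3: count[3] becomes 2
p_3 = 2: count[2] becomes 1
p_4 = 3: count[3] becomes 3
Degrees (1 + count): deg[1]=1+0=1, deg[2]=1+1=2, deg[3]=1+3=4, deg[4]=1+0=1, deg[5]=1+0=1, deg[6]=1+0=1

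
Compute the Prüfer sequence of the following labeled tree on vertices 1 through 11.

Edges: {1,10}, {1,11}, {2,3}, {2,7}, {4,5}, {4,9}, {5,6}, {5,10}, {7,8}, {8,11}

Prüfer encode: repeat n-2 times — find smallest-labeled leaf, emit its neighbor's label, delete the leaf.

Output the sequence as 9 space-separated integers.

Answer: 2 7 5 8 11 4 5 10 1

Derivation:
Step 1: leaves = {3,6,9}. Remove smallest leaf 3, emit neighbor 2.
Step 2: leaves = {2,6,9}. Remove smallest leaf 2, emit neighbor 7.
Step 3: leaves = {6,7,9}. Remove smallest leaf 6, emit neighbor 5.
Step 4: leaves = {7,9}. Remove smallest leaf 7, emit neighbor 8.
Step 5: leaves = {8,9}. Remove smallest leaf 8, emit neighbor 11.
Step 6: leaves = {9,11}. Remove smallest leaf 9, emit neighbor 4.
Step 7: leaves = {4,11}. Remove smallest leaf 4, emit neighbor 5.
Step 8: leaves = {5,11}. Remove smallest leaf 5, emit neighbor 10.
Step 9: leaves = {10,11}. Remove smallest leaf 10, emit neighbor 1.
Done: 2 vertices remain (1, 11). Sequence = [2 7 5 8 11 4 5 10 1]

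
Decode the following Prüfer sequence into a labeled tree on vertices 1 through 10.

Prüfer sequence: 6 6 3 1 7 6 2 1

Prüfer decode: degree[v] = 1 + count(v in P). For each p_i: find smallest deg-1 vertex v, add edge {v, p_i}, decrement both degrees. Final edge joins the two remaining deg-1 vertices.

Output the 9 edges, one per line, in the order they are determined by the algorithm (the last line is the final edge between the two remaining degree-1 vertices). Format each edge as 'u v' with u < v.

Initial degrees: {1:3, 2:2, 3:2, 4:1, 5:1, 6:4, 7:2, 8:1, 9:1, 10:1}
Step 1: smallest deg-1 vertex = 4, p_1 = 6. Add edge {4,6}. Now deg[4]=0, deg[6]=3.
Step 2: smallest deg-1 vertex = 5, p_2 = 6. Add edge {5,6}. Now deg[5]=0, deg[6]=2.
Step 3: smallest deg-1 vertex = 8, p_3 = 3. Add edge {3,8}. Now deg[8]=0, deg[3]=1.
Step 4: smallest deg-1 vertex = 3, p_4 = 1. Add edge {1,3}. Now deg[3]=0, deg[1]=2.
Step 5: smallest deg-1 vertex = 9, p_5 = 7. Add edge {7,9}. Now deg[9]=0, deg[7]=1.
Step 6: smallest deg-1 vertex = 7, p_6 = 6. Add edge {6,7}. Now deg[7]=0, deg[6]=1.
Step 7: smallest deg-1 vertex = 6, p_7 = 2. Add edge {2,6}. Now deg[6]=0, deg[2]=1.
Step 8: smallest deg-1 vertex = 2, p_8 = 1. Add edge {1,2}. Now deg[2]=0, deg[1]=1.
Final: two remaining deg-1 vertices are 1, 10. Add edge {1,10}.

Answer: 4 6
5 6
3 8
1 3
7 9
6 7
2 6
1 2
1 10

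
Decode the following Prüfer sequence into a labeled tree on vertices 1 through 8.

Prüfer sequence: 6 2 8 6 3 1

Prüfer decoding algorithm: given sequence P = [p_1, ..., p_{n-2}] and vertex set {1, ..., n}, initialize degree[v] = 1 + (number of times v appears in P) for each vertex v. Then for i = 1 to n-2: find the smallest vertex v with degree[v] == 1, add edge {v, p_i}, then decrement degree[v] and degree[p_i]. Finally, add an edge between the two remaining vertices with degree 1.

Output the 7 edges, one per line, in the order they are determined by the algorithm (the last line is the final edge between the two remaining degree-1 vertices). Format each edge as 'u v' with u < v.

Answer: 4 6
2 5
2 8
6 7
3 6
1 3
1 8

Derivation:
Initial degrees: {1:2, 2:2, 3:2, 4:1, 5:1, 6:3, 7:1, 8:2}
Step 1: smallest deg-1 vertex = 4, p_1 = 6. Add edge {4,6}. Now deg[4]=0, deg[6]=2.
Step 2: smallest deg-1 vertex = 5, p_2 = 2. Add edge {2,5}. Now deg[5]=0, deg[2]=1.
Step 3: smallest deg-1 vertex = 2, p_3 = 8. Add edge {2,8}. Now deg[2]=0, deg[8]=1.
Step 4: smallest deg-1 vertex = 7, p_4 = 6. Add edge {6,7}. Now deg[7]=0, deg[6]=1.
Step 5: smallest deg-1 vertex = 6, p_5 = 3. Add edge {3,6}. Now deg[6]=0, deg[3]=1.
Step 6: smallest deg-1 vertex = 3, p_6 = 1. Add edge {1,3}. Now deg[3]=0, deg[1]=1.
Final: two remaining deg-1 vertices are 1, 8. Add edge {1,8}.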